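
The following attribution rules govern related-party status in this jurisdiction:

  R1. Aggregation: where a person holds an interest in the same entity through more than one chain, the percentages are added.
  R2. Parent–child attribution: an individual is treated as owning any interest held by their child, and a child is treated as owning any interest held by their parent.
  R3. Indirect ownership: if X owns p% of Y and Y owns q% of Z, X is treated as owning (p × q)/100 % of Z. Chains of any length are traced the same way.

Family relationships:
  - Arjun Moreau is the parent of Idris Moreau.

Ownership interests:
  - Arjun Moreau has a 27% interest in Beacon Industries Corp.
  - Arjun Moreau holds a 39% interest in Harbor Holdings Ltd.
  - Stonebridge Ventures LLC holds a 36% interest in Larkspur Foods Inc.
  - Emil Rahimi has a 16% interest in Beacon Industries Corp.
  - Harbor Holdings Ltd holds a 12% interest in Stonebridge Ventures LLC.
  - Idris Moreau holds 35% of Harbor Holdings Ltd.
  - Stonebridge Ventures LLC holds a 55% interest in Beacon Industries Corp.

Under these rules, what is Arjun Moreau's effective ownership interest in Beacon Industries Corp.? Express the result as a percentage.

By parent–child attribution (R2), Arjun Moreau is treated as also owning Idris Moreau's interest in Harbor Holdings Ltd, giving 39% + 35% = 74%.
Chain via Harbor Holdings Ltd → Stonebridge Ventures LLC (R3): 74% × 12% × 55% = 4.884% of Beacon Industries Corp.
Direct interest in Beacon Industries Corp: 27%.
Aggregating (R1): 4.884% + 27% = 31.884%.

31.884%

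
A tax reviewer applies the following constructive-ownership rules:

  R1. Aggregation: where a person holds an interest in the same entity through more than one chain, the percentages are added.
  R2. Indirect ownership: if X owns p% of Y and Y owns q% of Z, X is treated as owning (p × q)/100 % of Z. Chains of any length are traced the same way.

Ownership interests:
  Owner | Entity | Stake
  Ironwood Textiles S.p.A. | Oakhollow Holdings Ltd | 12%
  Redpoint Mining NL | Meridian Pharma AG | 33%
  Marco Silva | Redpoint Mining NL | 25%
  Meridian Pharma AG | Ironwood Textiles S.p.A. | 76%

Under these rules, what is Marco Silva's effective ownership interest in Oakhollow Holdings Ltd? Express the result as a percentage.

0.7524%

Chain via Redpoint Mining NL → Meridian Pharma AG → Ironwood Textiles S.p.A. (R2): 25% × 33% × 76% × 12% = 0.7524% of Oakhollow Holdings Ltd.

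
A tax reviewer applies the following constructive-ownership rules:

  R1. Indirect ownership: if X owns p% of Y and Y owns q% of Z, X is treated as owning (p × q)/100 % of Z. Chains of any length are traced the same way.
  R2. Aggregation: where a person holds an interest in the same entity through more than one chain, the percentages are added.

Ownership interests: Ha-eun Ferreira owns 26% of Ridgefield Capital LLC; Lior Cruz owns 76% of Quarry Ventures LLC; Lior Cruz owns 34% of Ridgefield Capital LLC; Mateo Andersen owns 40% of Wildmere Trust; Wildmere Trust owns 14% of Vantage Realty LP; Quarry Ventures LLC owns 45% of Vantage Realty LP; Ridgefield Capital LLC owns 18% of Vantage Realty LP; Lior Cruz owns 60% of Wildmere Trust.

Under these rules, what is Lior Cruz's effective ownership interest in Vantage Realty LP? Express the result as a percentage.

Chain via Quarry Ventures LLC (R1): 76% × 45% = 34.2% of Vantage Realty LP.
Chain via Wildmere Trust (R1): 60% × 14% = 8.4% of Vantage Realty LP.
Chain via Ridgefield Capital LLC (R1): 34% × 18% = 6.12% of Vantage Realty LP.
Aggregating (R2): 34.2% + 8.4% + 6.12% = 48.72%.

48.72%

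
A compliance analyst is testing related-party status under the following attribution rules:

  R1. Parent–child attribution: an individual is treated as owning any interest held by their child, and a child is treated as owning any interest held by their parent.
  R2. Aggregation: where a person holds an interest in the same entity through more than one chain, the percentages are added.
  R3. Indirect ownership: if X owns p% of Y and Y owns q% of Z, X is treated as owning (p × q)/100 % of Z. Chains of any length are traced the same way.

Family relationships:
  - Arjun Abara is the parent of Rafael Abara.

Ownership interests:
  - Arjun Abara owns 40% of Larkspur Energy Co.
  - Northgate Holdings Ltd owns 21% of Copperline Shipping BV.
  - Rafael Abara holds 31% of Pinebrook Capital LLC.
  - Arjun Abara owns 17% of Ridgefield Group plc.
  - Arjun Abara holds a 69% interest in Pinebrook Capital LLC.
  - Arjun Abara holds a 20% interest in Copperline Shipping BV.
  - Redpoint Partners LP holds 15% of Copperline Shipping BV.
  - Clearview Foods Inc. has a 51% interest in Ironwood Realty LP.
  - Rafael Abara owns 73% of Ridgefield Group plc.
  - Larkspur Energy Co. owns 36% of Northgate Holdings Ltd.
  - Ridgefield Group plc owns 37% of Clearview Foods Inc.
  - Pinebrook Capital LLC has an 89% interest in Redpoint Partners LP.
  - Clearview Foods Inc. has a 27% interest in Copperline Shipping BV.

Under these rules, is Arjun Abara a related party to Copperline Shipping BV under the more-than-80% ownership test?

No

By parent–child attribution (R1), Arjun Abara is treated as also owning Rafael Abara's interest in Ridgefield Group plc, giving 17% + 73% = 90%.
By parent–child attribution (R1), Arjun Abara is treated as also owning Rafael Abara's interest in Pinebrook Capital LLC, giving 69% + 31% = 100%.
Chain via Ridgefield Group plc → Clearview Foods Inc. (R3): 90% × 37% × 27% = 8.991% of Copperline Shipping BV.
Chain via Larkspur Energy Co. → Northgate Holdings Ltd (R3): 40% × 36% × 21% = 3.024% of Copperline Shipping BV.
Chain via Pinebrook Capital LLC → Redpoint Partners LP (R3): 100% × 89% × 15% = 13.35% of Copperline Shipping BV.
Direct interest in Copperline Shipping BV: 20%.
Aggregating (R2): 8.991% + 3.024% + 13.35% + 20% = 45.365%.
45.365% does not exceed the 80% threshold, so Arjun is not a related party to Copperline Shipping BV.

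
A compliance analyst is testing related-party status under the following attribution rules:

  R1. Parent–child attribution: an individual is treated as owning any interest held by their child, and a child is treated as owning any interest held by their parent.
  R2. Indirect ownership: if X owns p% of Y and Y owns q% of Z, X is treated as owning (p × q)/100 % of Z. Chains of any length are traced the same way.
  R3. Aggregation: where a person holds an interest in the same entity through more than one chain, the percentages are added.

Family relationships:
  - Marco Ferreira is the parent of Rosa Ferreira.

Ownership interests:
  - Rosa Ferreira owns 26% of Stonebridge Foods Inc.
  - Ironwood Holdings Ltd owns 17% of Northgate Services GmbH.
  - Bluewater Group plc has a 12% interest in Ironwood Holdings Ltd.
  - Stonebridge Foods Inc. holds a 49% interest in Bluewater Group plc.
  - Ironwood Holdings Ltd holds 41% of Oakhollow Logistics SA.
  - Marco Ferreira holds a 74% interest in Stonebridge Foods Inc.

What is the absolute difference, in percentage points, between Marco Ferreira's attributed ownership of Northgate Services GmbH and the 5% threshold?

By parent–child attribution (R1), Marco Ferreira is treated as also owning Rosa Ferreira's interest in Stonebridge Foods Inc, giving 74% + 26% = 100%.
Chain via Stonebridge Foods Inc. → Bluewater Group plc → Ironwood Holdings Ltd (R2): 100% × 49% × 12% × 17% = 0.9996% of Northgate Services GmbH.
0.9996% falls short of the 5% threshold by 4.0004 percentage points.

4.0004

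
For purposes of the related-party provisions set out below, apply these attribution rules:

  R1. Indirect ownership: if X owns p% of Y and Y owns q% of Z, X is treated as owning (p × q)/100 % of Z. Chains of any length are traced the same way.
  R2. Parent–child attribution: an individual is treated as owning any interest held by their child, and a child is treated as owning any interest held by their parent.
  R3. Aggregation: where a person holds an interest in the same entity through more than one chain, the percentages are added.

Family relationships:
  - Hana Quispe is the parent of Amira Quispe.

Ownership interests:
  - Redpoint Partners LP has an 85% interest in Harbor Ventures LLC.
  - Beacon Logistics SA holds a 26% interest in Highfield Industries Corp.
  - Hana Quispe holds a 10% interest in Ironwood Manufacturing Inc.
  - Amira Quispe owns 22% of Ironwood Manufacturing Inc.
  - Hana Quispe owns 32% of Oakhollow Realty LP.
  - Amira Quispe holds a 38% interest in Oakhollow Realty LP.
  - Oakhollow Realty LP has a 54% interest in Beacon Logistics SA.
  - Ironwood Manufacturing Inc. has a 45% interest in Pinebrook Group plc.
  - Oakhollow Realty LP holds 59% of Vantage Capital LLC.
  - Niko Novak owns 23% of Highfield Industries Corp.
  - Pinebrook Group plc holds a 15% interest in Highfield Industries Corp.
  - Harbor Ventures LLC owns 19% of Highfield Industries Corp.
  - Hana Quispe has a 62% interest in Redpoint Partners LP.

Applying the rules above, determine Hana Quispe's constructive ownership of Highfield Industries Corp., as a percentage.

22.001%

By parent–child attribution (R2), Hana Quispe is treated as also owning Amira Quispe's interest in Oakhollow Realty LP, giving 32% + 38% = 70%.
By parent–child attribution (R2), Hana Quispe is treated as also owning Amira Quispe's interest in Ironwood Manufacturing Inc, giving 10% + 22% = 32%.
Chain via Oakhollow Realty LP → Beacon Logistics SA (R1): 70% × 54% × 26% = 9.828% of Highfield Industries Corp.
Chain via Ironwood Manufacturing Inc. → Pinebrook Group plc (R1): 32% × 45% × 15% = 2.16% of Highfield Industries Corp.
Chain via Redpoint Partners LP → Harbor Ventures LLC (R1): 62% × 85% × 19% = 10.013% of Highfield Industries Corp.
Aggregating (R3): 9.828% + 2.16% + 10.013% = 22.001%.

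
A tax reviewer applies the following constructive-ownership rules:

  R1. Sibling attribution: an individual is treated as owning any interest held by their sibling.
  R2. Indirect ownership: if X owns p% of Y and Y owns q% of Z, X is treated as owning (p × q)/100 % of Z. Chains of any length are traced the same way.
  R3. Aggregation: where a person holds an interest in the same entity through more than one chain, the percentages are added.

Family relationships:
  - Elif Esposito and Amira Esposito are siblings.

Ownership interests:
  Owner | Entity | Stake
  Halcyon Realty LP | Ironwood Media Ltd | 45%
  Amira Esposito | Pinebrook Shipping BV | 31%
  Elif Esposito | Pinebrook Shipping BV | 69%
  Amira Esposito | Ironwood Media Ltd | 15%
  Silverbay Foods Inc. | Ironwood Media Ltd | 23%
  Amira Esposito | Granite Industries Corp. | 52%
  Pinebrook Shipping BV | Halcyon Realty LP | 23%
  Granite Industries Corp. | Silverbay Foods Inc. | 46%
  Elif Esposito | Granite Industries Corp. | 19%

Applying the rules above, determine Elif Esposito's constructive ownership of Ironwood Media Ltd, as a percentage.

By sibling attribution (R1), Elif Esposito is treated as also owning Amira Esposito's interest in Granite Industries Corp, giving 19% + 52% = 71%.
By sibling attribution (R1), Elif Esposito is treated as also owning Amira Esposito's interest in Pinebrook Shipping BV, giving 69% + 31% = 100%.
By sibling attribution (R1), Elif Esposito is treated as owning Amira Esposito's 15% interest in Ironwood Media Ltd.
Chain via Granite Industries Corp. → Silverbay Foods Inc. (R2): 71% × 46% × 23% = 7.5118% of Ironwood Media Ltd.
Chain via Pinebrook Shipping BV → Halcyon Realty LP (R2): 100% × 23% × 45% = 10.35% of Ironwood Media Ltd.
Direct interest in Ironwood Media Ltd: 15%.
Aggregating (R3): 7.5118% + 10.35% + 15% = 32.8618%.

32.8618%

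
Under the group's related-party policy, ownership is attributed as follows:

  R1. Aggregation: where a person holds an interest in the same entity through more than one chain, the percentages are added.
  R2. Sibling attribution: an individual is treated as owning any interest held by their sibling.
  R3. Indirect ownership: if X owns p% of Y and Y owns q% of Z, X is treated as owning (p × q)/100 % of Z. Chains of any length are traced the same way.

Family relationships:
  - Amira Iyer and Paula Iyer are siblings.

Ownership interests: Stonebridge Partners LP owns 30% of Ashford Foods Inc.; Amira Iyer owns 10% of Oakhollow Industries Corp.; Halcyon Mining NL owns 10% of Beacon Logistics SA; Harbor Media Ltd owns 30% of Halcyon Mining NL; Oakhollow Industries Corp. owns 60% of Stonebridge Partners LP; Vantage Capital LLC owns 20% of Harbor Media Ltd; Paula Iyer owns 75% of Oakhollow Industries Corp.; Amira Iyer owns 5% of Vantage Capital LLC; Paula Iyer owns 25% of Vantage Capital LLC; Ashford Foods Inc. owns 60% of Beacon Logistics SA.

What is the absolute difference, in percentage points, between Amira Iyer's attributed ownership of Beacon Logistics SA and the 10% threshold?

0.64

By sibling attribution (R2), Amira Iyer is treated as also owning Paula Iyer's interest in Oakhollow Industries Corp, giving 10% + 75% = 85%.
By sibling attribution (R2), Amira Iyer is treated as also owning Paula Iyer's interest in Vantage Capital LLC, giving 5% + 25% = 30%.
Chain via Oakhollow Industries Corp. → Stonebridge Partners LP → Ashford Foods Inc. (R3): 85% × 60% × 30% × 60% = 9.18% of Beacon Logistics SA.
Chain via Vantage Capital LLC → Harbor Media Ltd → Halcyon Mining NL (R3): 30% × 20% × 30% × 10% = 0.18% of Beacon Logistics SA.
Aggregating (R1): 9.18% + 0.18% = 9.36%.
9.36% falls short of the 10% threshold by 0.64 percentage points.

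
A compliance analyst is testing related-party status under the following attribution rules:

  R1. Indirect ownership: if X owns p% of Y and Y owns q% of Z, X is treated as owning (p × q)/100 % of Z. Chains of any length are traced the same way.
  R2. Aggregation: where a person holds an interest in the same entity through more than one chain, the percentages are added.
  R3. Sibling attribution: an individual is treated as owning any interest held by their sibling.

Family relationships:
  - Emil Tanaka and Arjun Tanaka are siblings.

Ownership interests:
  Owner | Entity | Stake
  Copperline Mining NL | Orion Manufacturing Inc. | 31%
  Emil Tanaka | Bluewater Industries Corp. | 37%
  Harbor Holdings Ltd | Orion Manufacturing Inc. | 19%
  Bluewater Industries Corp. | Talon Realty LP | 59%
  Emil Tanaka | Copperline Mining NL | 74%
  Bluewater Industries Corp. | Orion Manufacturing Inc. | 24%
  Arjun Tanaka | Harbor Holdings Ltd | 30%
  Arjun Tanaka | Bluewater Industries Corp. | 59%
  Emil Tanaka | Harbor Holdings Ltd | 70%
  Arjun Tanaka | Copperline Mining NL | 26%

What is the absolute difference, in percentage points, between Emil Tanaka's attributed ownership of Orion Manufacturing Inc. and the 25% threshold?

48.04

By sibling attribution (R3), Emil Tanaka is treated as also owning Arjun Tanaka's interest in Harbor Holdings Ltd, giving 70% + 30% = 100%.
By sibling attribution (R3), Emil Tanaka is treated as also owning Arjun Tanaka's interest in Bluewater Industries Corp, giving 37% + 59% = 96%.
By sibling attribution (R3), Emil Tanaka is treated as also owning Arjun Tanaka's interest in Copperline Mining NL, giving 74% + 26% = 100%.
Chain via Harbor Holdings Ltd (R1): 100% × 19% = 19% of Orion Manufacturing Inc.
Chain via Bluewater Industries Corp. (R1): 96% × 24% = 23.04% of Orion Manufacturing Inc.
Chain via Copperline Mining NL (R1): 100% × 31% = 31% of Orion Manufacturing Inc.
Aggregating (R2): 19% + 23.04% + 31% = 73.04%.
73.04% exceeds the 25% threshold by 48.04 percentage points.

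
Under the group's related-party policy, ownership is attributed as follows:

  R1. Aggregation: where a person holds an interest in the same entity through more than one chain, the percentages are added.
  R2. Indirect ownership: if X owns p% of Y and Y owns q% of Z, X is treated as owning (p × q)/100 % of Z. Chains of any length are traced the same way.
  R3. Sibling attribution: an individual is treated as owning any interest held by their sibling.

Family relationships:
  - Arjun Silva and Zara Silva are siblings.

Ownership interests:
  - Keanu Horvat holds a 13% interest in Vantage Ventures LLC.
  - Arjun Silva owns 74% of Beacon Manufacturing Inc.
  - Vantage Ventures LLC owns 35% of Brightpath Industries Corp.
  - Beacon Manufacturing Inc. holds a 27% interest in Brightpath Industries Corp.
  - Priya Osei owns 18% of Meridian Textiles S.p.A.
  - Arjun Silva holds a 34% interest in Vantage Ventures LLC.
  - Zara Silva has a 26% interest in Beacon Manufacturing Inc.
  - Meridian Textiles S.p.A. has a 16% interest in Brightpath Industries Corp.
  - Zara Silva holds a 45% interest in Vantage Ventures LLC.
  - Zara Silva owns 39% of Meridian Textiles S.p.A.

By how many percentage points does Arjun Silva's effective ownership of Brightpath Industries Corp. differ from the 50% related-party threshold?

By sibling attribution (R3), Arjun Silva is treated as also owning Zara Silva's interest in Vantage Ventures LLC, giving 34% + 45% = 79%.
By sibling attribution (R3), Arjun Silva is treated as also owning Zara Silva's interest in Beacon Manufacturing Inc, giving 74% + 26% = 100%.
By sibling attribution (R3), Arjun Silva is treated as owning Zara Silva's 39% interest in Meridian Textiles S.p.A.
Chain via Vantage Ventures LLC (R2): 79% × 35% = 27.65% of Brightpath Industries Corp.
Chain via Beacon Manufacturing Inc. (R2): 100% × 27% = 27% of Brightpath Industries Corp.
Chain via Meridian Textiles S.p.A. (R2): 39% × 16% = 6.24% of Brightpath Industries Corp.
Aggregating (R1): 27.65% + 27% + 6.24% = 60.89%.
60.89% exceeds the 50% threshold by 10.89 percentage points.

10.89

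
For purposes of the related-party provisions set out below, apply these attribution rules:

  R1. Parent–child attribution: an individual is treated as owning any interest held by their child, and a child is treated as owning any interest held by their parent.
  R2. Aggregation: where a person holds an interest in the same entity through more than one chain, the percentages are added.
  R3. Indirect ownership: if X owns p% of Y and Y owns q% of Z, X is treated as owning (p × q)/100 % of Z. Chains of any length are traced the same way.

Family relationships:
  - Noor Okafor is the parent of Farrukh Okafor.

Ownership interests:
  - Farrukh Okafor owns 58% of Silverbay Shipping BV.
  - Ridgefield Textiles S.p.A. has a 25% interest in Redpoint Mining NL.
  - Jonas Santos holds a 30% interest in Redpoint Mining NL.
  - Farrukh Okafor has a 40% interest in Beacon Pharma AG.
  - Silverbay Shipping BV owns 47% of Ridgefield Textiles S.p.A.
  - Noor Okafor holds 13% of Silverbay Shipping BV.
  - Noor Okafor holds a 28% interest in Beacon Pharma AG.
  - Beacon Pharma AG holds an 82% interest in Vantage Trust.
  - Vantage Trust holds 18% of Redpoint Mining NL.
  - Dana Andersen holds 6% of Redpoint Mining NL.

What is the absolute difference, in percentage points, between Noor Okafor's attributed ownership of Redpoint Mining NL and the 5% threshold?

13.3793

By parent–child attribution (R1), Noor Okafor is treated as also owning Farrukh Okafor's interest in Beacon Pharma AG, giving 28% + 40% = 68%.
By parent–child attribution (R1), Noor Okafor is treated as also owning Farrukh Okafor's interest in Silverbay Shipping BV, giving 13% + 58% = 71%.
Chain via Beacon Pharma AG → Vantage Trust (R3): 68% × 82% × 18% = 10.0368% of Redpoint Mining NL.
Chain via Silverbay Shipping BV → Ridgefield Textiles S.p.A. (R3): 71% × 47% × 25% = 8.3425% of Redpoint Mining NL.
Aggregating (R2): 10.0368% + 8.3425% = 18.3793%.
18.3793% exceeds the 5% threshold by 13.3793 percentage points.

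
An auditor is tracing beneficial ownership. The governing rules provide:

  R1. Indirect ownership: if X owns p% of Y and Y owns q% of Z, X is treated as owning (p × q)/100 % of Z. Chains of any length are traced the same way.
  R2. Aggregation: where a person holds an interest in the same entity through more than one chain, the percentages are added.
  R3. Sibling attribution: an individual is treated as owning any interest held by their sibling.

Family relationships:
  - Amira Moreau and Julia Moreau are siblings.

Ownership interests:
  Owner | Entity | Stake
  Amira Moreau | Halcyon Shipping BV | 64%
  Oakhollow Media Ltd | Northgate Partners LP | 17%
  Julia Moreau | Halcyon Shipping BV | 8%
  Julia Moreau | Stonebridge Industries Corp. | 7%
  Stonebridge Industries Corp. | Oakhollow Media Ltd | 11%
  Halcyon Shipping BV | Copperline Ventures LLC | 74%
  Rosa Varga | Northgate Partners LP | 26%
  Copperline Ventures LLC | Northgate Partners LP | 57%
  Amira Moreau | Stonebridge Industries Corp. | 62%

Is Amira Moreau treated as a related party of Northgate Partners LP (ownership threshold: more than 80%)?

No

By sibling attribution (R3), Amira Moreau is treated as also owning Julia Moreau's interest in Halcyon Shipping BV, giving 64% + 8% = 72%.
By sibling attribution (R3), Amira Moreau is treated as also owning Julia Moreau's interest in Stonebridge Industries Corp, giving 62% + 7% = 69%.
Chain via Halcyon Shipping BV → Copperline Ventures LLC (R1): 72% × 74% × 57% = 30.3696% of Northgate Partners LP.
Chain via Stonebridge Industries Corp. → Oakhollow Media Ltd (R1): 69% × 11% × 17% = 1.2903% of Northgate Partners LP.
Aggregating (R2): 30.3696% + 1.2903% = 31.6599%.
31.6599% does not exceed the 80% threshold, so Amira is not a related party to Northgate Partners LP.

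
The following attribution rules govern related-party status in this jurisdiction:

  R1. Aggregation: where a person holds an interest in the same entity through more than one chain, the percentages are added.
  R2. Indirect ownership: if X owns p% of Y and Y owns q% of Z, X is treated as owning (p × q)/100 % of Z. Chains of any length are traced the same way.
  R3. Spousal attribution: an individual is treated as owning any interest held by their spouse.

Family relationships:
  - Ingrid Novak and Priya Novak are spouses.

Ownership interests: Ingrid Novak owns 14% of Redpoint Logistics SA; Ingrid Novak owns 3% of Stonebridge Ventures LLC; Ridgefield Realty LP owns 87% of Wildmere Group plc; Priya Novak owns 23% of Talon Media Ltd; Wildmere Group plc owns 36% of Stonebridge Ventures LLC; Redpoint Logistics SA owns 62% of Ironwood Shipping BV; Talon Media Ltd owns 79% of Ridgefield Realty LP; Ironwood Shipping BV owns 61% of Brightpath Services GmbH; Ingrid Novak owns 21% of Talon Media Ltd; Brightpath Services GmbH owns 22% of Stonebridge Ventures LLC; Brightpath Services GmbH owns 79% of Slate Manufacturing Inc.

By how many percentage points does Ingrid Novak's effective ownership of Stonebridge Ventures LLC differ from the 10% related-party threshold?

5.051688

By spousal attribution (R3), Ingrid Novak is treated as also owning Priya Novak's interest in Talon Media Ltd, giving 21% + 23% = 44%.
Chain via Talon Media Ltd → Ridgefield Realty LP → Wildmere Group plc (R2): 44% × 79% × 87% × 36% = 10.886832% of Stonebridge Ventures LLC.
Chain via Redpoint Logistics SA → Ironwood Shipping BV → Brightpath Services GmbH (R2): 14% × 62% × 61% × 22% = 1.164856% of Stonebridge Ventures LLC.
Direct interest in Stonebridge Ventures LLC: 3%.
Aggregating (R1): 10.886832% + 1.164856% + 3% = 15.051688%.
15.051688% exceeds the 10% threshold by 5.051688 percentage points.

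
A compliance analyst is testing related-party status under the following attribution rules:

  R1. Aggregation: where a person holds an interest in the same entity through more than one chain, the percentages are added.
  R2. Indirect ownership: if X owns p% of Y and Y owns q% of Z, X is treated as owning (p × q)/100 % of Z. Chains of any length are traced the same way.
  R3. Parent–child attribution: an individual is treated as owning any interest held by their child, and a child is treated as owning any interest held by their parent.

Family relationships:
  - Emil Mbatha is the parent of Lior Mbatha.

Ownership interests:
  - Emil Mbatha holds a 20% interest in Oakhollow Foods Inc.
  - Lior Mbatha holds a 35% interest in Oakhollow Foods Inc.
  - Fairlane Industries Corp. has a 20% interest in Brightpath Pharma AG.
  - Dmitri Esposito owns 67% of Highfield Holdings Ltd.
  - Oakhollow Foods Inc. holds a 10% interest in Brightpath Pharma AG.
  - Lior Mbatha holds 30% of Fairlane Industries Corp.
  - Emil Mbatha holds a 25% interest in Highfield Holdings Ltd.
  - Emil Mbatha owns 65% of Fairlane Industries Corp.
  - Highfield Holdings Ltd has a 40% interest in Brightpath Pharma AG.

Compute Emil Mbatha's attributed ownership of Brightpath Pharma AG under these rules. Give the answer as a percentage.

By parent–child attribution (R3), Emil Mbatha is treated as also owning Lior Mbatha's interest in Oakhollow Foods Inc, giving 20% + 35% = 55%.
By parent–child attribution (R3), Emil Mbatha is treated as also owning Lior Mbatha's interest in Fairlane Industries Corp, giving 65% + 30% = 95%.
Chain via Oakhollow Foods Inc. (R2): 55% × 10% = 5.5% of Brightpath Pharma AG.
Chain via Highfield Holdings Ltd (R2): 25% × 40% = 10% of Brightpath Pharma AG.
Chain via Fairlane Industries Corp. (R2): 95% × 20% = 19% of Brightpath Pharma AG.
Aggregating (R1): 5.5% + 10% + 19% = 34.5%.

34.5%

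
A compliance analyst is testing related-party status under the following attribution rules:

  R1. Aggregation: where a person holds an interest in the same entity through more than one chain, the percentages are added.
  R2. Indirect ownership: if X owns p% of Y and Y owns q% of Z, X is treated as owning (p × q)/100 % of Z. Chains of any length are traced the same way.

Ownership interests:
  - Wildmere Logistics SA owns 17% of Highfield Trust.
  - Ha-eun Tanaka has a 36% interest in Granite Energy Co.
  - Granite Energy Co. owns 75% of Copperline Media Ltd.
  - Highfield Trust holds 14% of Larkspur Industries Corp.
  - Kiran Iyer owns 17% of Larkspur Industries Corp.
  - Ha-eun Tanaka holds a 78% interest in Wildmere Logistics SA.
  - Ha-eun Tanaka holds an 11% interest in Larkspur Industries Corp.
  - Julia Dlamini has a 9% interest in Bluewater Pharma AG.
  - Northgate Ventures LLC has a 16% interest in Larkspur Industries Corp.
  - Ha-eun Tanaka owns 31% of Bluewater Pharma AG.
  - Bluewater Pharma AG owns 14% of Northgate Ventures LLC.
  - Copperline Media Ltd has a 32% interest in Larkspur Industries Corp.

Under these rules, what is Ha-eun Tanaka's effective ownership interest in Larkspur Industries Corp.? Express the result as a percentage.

22.1908%

Chain via Bluewater Pharma AG → Northgate Ventures LLC (R2): 31% × 14% × 16% = 0.6944% of Larkspur Industries Corp.
Chain via Wildmere Logistics SA → Highfield Trust (R2): 78% × 17% × 14% = 1.8564% of Larkspur Industries Corp.
Chain via Granite Energy Co. → Copperline Media Ltd (R2): 36% × 75% × 32% = 8.64% of Larkspur Industries Corp.
Direct interest in Larkspur Industries Corp: 11%.
Aggregating (R1): 0.6944% + 1.8564% + 8.64% + 11% = 22.1908%.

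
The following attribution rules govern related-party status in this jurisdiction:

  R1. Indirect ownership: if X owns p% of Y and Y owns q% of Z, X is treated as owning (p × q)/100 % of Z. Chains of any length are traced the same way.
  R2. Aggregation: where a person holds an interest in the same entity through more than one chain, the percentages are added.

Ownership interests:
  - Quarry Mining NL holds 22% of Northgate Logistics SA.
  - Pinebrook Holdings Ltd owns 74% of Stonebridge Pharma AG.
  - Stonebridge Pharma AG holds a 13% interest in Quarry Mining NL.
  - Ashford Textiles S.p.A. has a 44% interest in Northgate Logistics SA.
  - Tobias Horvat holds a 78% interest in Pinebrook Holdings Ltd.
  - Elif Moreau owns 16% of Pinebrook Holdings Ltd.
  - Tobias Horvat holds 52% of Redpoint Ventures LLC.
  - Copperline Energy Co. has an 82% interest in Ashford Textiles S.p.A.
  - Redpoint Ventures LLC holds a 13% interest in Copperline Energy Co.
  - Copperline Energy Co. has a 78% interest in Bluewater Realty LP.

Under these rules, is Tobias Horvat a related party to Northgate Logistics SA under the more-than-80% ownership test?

Chain via Redpoint Ventures LLC → Copperline Energy Co. → Ashford Textiles S.p.A. (R1): 52% × 13% × 82% × 44% = 2.439008% of Northgate Logistics SA.
Chain via Pinebrook Holdings Ltd → Stonebridge Pharma AG → Quarry Mining NL (R1): 78% × 74% × 13% × 22% = 1.650792% of Northgate Logistics SA.
Aggregating (R2): 2.439008% + 1.650792% = 4.0898%.
4.0898% does not exceed the 80% threshold, so Tobias is not a related party to Northgate Logistics SA.

No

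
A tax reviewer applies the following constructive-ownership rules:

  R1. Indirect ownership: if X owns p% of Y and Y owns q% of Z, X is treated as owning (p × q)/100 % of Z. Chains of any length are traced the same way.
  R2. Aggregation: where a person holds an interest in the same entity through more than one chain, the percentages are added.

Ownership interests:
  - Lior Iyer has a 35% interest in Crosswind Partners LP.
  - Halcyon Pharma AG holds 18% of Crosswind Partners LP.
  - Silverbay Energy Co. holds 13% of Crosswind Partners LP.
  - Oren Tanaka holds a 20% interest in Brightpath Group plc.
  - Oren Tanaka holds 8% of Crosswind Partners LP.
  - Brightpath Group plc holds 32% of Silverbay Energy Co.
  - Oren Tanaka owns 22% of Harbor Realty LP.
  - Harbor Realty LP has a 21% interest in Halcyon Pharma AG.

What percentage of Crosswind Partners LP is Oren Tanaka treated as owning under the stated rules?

Chain via Brightpath Group plc → Silverbay Energy Co. (R1): 20% × 32% × 13% = 0.832% of Crosswind Partners LP.
Chain via Harbor Realty LP → Halcyon Pharma AG (R1): 22% × 21% × 18% = 0.8316% of Crosswind Partners LP.
Direct interest in Crosswind Partners LP: 8%.
Aggregating (R2): 0.832% + 0.8316% + 8% = 9.6636%.

9.6636%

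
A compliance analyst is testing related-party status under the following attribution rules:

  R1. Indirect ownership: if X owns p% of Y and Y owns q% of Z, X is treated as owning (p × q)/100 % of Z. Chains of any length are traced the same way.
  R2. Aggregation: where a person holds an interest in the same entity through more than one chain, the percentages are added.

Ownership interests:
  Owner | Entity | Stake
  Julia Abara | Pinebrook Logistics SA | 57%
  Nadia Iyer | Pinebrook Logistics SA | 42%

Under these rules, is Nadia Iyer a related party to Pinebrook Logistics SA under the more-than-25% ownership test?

Direct interest in Pinebrook Logistics SA: 42%.
42% exceeds the 25% threshold, so Nadia is a related party to Pinebrook Logistics SA.

Yes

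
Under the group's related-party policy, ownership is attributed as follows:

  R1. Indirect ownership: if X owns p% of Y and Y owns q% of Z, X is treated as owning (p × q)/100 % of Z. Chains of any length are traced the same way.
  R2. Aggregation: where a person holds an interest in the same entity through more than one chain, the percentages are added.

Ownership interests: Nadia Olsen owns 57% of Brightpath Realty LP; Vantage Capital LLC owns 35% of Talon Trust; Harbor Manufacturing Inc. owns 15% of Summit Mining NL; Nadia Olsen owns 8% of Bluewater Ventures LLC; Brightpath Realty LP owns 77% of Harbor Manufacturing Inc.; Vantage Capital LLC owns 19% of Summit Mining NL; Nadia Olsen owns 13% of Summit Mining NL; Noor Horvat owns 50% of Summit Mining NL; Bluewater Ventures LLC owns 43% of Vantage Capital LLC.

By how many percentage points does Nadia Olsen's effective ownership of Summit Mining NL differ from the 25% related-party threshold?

Chain via Brightpath Realty LP → Harbor Manufacturing Inc. (R1): 57% × 77% × 15% = 6.5835% of Summit Mining NL.
Chain via Bluewater Ventures LLC → Vantage Capital LLC (R1): 8% × 43% × 19% = 0.6536% of Summit Mining NL.
Direct interest in Summit Mining NL: 13%.
Aggregating (R2): 6.5835% + 0.6536% + 13% = 20.2371%.
20.2371% falls short of the 25% threshold by 4.7629 percentage points.

4.7629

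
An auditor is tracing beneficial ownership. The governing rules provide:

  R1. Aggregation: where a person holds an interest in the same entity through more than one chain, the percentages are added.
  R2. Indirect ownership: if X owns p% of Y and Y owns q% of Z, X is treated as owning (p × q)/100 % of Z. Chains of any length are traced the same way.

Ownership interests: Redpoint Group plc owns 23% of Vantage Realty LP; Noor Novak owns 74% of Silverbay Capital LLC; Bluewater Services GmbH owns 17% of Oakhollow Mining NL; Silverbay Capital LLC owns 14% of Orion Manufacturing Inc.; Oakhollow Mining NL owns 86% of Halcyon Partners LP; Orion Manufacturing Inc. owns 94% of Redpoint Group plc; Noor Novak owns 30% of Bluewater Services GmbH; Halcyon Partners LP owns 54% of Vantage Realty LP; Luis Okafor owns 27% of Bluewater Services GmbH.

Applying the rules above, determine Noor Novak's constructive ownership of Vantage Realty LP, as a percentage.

Chain via Silverbay Capital LLC → Orion Manufacturing Inc. → Redpoint Group plc (R2): 74% × 14% × 94% × 23% = 2.239832% of Vantage Realty LP.
Chain via Bluewater Services GmbH → Oakhollow Mining NL → Halcyon Partners LP (R2): 30% × 17% × 86% × 54% = 2.36844% of Vantage Realty LP.
Aggregating (R1): 2.239832% + 2.36844% = 4.608272%.

4.608272%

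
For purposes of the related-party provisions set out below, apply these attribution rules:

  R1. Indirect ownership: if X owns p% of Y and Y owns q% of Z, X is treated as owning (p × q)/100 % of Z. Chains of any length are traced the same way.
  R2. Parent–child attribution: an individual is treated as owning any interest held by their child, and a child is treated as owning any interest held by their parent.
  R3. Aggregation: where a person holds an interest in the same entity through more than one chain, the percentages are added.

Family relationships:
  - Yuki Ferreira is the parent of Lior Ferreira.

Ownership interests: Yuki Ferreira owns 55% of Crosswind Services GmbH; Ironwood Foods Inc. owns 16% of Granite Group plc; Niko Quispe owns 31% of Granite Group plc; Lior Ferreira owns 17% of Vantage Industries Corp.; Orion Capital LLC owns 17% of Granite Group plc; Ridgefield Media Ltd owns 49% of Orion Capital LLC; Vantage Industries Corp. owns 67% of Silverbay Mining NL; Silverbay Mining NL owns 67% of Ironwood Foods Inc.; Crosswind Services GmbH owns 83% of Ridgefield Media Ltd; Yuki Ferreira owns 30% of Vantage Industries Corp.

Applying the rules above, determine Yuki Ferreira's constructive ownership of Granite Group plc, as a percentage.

By parent–child attribution (R2), Yuki Ferreira is treated as also owning Lior Ferreira's interest in Vantage Industries Corp, giving 30% + 17% = 47%.
Chain via Vantage Industries Corp. → Silverbay Mining NL → Ironwood Foods Inc. (R1): 47% × 67% × 67% × 16% = 3.375728% of Granite Group plc.
Chain via Crosswind Services GmbH → Ridgefield Media Ltd → Orion Capital LLC (R1): 55% × 83% × 49% × 17% = 3.802645% of Granite Group plc.
Aggregating (R3): 3.375728% + 3.802645% = 7.178373%.

7.178373%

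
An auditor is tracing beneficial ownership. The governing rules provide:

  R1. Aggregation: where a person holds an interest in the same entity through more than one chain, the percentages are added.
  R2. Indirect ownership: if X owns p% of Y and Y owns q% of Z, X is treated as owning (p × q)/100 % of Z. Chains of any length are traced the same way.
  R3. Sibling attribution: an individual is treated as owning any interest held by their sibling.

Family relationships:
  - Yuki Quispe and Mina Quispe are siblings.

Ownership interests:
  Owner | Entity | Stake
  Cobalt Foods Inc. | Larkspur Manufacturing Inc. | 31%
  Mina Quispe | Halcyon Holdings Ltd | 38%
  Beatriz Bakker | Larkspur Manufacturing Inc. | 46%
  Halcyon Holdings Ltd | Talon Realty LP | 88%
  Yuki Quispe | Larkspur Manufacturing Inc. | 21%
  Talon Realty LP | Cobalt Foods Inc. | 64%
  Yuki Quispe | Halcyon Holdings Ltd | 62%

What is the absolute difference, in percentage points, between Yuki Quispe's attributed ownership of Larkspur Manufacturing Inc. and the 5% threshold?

By sibling attribution (R3), Yuki Quispe is treated as also owning Mina Quispe's interest in Halcyon Holdings Ltd, giving 62% + 38% = 100%.
Chain via Halcyon Holdings Ltd → Talon Realty LP → Cobalt Foods Inc. (R2): 100% × 88% × 64% × 31% = 17.4592% of Larkspur Manufacturing Inc.
Direct interest in Larkspur Manufacturing Inc: 21%.
Aggregating (R1): 17.4592% + 21% = 38.4592%.
38.4592% exceeds the 5% threshold by 33.4592 percentage points.

33.4592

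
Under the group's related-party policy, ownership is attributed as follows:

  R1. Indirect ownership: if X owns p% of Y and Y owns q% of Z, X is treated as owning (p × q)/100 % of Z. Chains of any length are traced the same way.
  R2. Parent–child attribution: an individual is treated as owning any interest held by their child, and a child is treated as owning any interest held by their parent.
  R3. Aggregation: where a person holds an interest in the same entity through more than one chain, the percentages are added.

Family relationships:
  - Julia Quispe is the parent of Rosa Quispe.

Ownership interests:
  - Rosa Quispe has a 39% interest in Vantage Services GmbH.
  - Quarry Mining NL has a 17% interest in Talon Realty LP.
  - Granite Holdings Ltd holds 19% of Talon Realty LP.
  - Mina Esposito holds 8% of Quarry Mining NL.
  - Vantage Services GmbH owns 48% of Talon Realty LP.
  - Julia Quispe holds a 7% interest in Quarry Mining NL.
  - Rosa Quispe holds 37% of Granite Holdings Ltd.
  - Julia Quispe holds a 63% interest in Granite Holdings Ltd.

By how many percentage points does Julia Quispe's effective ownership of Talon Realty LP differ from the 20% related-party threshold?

18.91

By parent–child attribution (R2), Julia Quispe is treated as also owning Rosa Quispe's interest in Granite Holdings Ltd, giving 63% + 37% = 100%.
By parent–child attribution (R2), Julia Quispe is treated as owning Rosa Quispe's 39% interest in Vantage Services GmbH.
Chain via Granite Holdings Ltd (R1): 100% × 19% = 19% of Talon Realty LP.
Chain via Quarry Mining NL (R1): 7% × 17% = 1.19% of Talon Realty LP.
Chain via Vantage Services GmbH (R1): 39% × 48% = 18.72% of Talon Realty LP.
Aggregating (R3): 19% + 1.19% + 18.72% = 38.91%.
38.91% exceeds the 20% threshold by 18.91 percentage points.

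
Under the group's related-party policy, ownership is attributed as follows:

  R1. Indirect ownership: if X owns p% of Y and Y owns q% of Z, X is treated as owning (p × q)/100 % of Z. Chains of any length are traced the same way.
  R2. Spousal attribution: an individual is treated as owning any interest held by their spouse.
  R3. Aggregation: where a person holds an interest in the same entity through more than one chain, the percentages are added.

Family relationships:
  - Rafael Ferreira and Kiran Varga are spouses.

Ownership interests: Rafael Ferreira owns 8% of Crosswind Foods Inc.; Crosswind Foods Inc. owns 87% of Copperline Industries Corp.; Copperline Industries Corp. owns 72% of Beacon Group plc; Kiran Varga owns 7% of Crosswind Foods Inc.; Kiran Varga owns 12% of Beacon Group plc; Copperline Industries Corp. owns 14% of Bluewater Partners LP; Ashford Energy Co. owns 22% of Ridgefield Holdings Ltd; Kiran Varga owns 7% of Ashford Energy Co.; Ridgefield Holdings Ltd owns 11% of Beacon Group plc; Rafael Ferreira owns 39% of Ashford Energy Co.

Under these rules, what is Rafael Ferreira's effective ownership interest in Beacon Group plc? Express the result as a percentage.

22.5092%

By spousal attribution (R2), Rafael Ferreira is treated as also owning Kiran Varga's interest in Ashford Energy Co, giving 39% + 7% = 46%.
By spousal attribution (R2), Rafael Ferreira is treated as also owning Kiran Varga's interest in Crosswind Foods Inc, giving 8% + 7% = 15%.
By spousal attribution (R2), Rafael Ferreira is treated as owning Kiran Varga's 12% interest in Beacon Group plc.
Chain via Ashford Energy Co. → Ridgefield Holdings Ltd (R1): 46% × 22% × 11% = 1.1132% of Beacon Group plc.
Chain via Crosswind Foods Inc. → Copperline Industries Corp. (R1): 15% × 87% × 72% = 9.396% of Beacon Group plc.
Direct interest in Beacon Group plc: 12%.
Aggregating (R3): 1.1132% + 9.396% + 12% = 22.5092%.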